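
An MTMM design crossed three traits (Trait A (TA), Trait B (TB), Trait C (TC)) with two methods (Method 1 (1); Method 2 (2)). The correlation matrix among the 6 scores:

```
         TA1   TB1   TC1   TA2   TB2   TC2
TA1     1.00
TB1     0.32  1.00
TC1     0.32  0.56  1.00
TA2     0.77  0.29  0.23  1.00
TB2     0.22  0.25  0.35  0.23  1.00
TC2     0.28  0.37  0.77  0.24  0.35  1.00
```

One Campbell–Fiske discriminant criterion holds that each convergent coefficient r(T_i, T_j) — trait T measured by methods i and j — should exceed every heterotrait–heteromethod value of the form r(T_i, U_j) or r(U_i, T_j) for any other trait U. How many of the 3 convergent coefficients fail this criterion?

1

Checking each validity diagonal entry against its comparison values:
TA (methods 1·2): 0.77 vs {0.22, 0.29, 0.28, 0.23} → pass.
TB (methods 1·2): 0.25 vs {0.29, 0.22, 0.37, 0.35} → fail.
TC (methods 1·2): 0.77 vs {0.23, 0.28, 0.35, 0.37} → pass.
1 of 3 fail.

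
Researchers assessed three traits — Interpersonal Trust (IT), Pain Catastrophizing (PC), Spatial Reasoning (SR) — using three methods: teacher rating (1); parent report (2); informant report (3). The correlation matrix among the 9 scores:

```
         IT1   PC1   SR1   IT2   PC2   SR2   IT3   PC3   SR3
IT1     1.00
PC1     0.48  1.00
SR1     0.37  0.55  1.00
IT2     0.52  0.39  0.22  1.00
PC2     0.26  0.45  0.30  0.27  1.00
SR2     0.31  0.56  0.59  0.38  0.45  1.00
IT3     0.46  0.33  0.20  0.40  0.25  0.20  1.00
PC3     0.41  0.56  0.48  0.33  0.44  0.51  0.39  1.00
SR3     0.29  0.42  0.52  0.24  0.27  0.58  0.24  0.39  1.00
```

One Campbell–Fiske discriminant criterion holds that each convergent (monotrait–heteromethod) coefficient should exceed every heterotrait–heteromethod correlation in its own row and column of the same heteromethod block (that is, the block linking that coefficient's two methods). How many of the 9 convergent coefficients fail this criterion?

2

Convergent coefficients and their comparison sets:
IT (methods 1·2): 0.52 vs {0.26, 0.39, 0.31, 0.22} → pass.
IT (methods 1·3): 0.46 vs {0.41, 0.33, 0.29, 0.20} → pass.
IT (methods 2·3): 0.40 vs {0.33, 0.25, 0.24, 0.20} → pass.
PC (methods 1·2): 0.45 vs {0.39, 0.26, 0.56, 0.30} → fail.
PC (methods 1·3): 0.56 vs {0.33, 0.41, 0.42, 0.48} → pass.
PC (methods 2·3): 0.44 vs {0.25, 0.33, 0.27, 0.51} → fail.
SR (methods 1·2): 0.59 vs {0.22, 0.31, 0.30, 0.56} → pass.
SR (methods 1·3): 0.52 vs {0.20, 0.29, 0.48, 0.42} → pass.
SR (methods 2·3): 0.58 vs {0.20, 0.24, 0.51, 0.27} → pass.
2 of 9 fail.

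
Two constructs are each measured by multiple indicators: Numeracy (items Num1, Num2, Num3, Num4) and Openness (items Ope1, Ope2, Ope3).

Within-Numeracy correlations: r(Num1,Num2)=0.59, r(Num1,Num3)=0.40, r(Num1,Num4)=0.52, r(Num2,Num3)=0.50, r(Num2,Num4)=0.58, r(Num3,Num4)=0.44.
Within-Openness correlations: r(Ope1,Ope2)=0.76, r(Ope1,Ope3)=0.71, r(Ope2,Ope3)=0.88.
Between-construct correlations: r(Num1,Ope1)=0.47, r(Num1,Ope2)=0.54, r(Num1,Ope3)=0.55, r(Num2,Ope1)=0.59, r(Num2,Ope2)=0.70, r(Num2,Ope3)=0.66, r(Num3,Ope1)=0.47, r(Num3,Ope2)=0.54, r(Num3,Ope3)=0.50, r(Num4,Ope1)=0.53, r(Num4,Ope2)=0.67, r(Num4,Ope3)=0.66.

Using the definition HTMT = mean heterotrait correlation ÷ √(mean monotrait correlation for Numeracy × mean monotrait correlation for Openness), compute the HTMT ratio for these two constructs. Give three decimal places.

0.912

Mean between = 6.88/12 = 0.5733.
Mean within-Num = 3.03/6 = 0.5050; mean within-Ope = 2.35/3 = 0.7833.
Geometric mean = √(0.5050 × 0.7833) = 0.6289.
HTMT = 0.5733 / 0.6289 = 0.912.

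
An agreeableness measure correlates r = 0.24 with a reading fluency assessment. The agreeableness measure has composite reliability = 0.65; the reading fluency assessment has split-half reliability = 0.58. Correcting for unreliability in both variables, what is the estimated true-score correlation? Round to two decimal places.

r_true = r_obs / √(r_xx · r_yy) = 0.24 / √(0.65 × 0.58) = 0.24 / √0.3770 = 0.24 / 0.6140 ≈ 0.39.

0.39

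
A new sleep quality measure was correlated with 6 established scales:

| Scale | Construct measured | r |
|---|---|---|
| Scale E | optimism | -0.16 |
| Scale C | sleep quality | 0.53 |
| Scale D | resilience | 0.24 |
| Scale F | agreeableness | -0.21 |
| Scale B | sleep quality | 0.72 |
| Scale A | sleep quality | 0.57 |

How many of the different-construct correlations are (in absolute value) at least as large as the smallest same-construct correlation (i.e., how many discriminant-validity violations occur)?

0

Convergent (same construct = sleep quality): Scale C, Scale B, Scale A.
Smallest convergent = 0.53. Discriminant |r|: 0.16, 0.24, 0.21; count ≥ 0.53 → 0.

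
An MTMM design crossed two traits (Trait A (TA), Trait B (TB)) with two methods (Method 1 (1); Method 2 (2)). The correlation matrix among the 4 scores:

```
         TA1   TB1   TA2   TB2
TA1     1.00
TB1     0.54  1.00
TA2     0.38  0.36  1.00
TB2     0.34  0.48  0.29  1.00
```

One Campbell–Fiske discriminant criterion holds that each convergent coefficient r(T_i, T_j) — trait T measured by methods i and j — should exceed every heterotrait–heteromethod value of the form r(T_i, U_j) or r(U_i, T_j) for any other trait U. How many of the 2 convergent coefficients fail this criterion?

Convergent coefficients and their comparison sets:
TA (methods 1·2): 0.38 vs {0.34, 0.36} → pass.
TB (methods 1·2): 0.48 vs {0.36, 0.34} → pass.
0 of 2 fail.

0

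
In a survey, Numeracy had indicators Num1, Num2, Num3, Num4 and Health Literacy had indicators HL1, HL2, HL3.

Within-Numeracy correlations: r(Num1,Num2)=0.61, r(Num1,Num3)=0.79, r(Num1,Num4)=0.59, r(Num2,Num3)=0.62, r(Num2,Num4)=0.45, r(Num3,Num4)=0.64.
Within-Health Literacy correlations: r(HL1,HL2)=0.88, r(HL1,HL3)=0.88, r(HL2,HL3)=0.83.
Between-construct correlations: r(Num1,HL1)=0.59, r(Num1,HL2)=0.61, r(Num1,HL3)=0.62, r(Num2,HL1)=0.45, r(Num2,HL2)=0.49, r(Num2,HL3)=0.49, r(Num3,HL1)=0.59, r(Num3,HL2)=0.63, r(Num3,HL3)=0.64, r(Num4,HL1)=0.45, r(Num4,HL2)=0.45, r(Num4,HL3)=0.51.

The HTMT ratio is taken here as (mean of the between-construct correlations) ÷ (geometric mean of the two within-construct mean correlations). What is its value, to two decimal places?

0.74

Mean heterotrait r = 6.52/12 = 0.5433.
Mean within-Num = 3.70/6 = 0.6167; mean within-HL = 2.59/3 = 0.8633.
Geometric mean = √(0.6167 × 0.8633) = 0.7297.
HTMT = 0.5433 / 0.7297 = 0.74.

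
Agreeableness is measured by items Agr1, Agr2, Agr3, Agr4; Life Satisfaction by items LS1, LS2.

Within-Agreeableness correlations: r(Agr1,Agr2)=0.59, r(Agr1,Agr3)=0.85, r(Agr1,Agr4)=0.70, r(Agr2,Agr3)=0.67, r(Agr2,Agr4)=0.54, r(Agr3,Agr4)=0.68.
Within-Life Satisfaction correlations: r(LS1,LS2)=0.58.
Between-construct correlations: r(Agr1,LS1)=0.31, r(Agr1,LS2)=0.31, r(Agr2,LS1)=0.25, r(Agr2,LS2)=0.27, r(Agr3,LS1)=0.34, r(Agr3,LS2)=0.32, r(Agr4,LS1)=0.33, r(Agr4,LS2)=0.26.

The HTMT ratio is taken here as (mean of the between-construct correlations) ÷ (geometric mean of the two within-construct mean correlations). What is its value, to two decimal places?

Mean heterotrait r = 2.39/8 = 0.2988.
Mean within-Agr = 4.03/6 = 0.6717; mean within-LS = 0.58/1 = 0.5800.
Geometric mean = √(0.6717 × 0.5800) = 0.6242.
HTMT = 0.2988 / 0.6242 = 0.48.

0.48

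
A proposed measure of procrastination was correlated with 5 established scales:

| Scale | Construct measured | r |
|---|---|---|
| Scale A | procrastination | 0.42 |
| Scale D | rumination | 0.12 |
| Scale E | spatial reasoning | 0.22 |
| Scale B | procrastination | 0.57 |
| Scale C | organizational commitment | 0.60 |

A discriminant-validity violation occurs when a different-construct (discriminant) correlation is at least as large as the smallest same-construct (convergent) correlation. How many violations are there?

Convergent (same construct = procrastination): Scale A, Scale B.
Smallest convergent = 0.42. Discriminant values: 0.12, 0.22, 0.60; count ≥ 0.42 → 1.

1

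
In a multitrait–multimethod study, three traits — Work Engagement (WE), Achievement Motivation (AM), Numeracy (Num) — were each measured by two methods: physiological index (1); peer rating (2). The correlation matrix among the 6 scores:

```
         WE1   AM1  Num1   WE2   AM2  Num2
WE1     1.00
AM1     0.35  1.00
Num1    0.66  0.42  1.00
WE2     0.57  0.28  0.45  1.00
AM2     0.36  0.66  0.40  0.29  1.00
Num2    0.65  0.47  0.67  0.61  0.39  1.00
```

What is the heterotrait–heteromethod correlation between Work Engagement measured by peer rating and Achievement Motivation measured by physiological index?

0.28

Different traits and methods: r(WE2, AM1) = 0.28.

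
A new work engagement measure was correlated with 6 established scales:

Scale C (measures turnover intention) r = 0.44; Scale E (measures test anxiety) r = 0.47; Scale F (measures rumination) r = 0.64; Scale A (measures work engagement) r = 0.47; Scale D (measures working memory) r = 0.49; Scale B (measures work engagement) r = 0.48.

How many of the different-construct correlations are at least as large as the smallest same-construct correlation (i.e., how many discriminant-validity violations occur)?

Convergent (same construct = work engagement): Scale A, Scale B.
Smallest convergent = 0.47. Discriminant values: 0.44, 0.47, 0.64, 0.49; count ≥ 0.47 → 3.

3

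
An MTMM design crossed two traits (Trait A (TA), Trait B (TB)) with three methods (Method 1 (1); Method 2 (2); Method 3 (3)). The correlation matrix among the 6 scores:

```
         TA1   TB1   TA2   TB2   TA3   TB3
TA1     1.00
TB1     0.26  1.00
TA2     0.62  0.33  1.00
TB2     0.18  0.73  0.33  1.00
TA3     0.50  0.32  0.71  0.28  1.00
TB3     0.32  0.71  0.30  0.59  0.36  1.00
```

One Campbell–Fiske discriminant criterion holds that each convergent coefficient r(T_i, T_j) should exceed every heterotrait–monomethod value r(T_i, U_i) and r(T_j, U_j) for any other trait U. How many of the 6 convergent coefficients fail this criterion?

0

Convergent coefficients and their comparison sets:
TA (methods 1·2): 0.62 vs {0.26, 0.33} → pass.
TA (methods 1·3): 0.50 vs {0.26, 0.36} → pass.
TA (methods 2·3): 0.71 vs {0.33, 0.36} → pass.
TB (methods 1·2): 0.73 vs {0.26, 0.33} → pass.
TB (methods 1·3): 0.71 vs {0.26, 0.36} → pass.
TB (methods 2·3): 0.59 vs {0.33, 0.36} → pass.
0 of 6 fail.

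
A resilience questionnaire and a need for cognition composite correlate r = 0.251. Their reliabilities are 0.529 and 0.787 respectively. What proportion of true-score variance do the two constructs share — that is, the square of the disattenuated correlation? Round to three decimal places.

Disattenuated r = 0.251 / √(0.529 × 0.787) = 0.251 / 0.6452 = 0.3890.
Shared true-score variance = 0.3890² = 0.1513 ≈ 0.151.

0.151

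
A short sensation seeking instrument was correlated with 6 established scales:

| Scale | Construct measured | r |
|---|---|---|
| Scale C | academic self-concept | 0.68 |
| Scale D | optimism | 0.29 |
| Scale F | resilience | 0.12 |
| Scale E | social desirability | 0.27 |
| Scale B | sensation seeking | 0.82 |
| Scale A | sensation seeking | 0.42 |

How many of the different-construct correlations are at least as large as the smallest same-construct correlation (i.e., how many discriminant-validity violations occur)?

1

Convergent (same construct = sensation seeking): Scale B, Scale A.
Smallest convergent = 0.42. Discriminant values: 0.68, 0.29, 0.12, 0.27; count ≥ 0.42 → 1.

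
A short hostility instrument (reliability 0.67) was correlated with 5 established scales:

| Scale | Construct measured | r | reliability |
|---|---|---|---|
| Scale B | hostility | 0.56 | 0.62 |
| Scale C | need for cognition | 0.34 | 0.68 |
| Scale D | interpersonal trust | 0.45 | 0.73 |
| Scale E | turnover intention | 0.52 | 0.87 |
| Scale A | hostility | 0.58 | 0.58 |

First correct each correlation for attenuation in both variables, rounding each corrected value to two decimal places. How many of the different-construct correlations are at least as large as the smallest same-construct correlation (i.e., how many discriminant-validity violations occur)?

Disattenuated r (r / √(r_scale · r_new)):
  Scale B (conv): 0.56 / √(0.62·0.67) = 0.87
  Scale C (disc): 0.34 / √(0.68·0.67) = 0.50
  Scale D (disc): 0.45 / √(0.73·0.67) = 0.64
  Scale E (disc): 0.52 / √(0.87·0.67) = 0.68
  Scale A (conv): 0.58 / √(0.58·0.67) = 0.93
Smallest convergent = 0.87. Discriminant values: 0.50, 0.64, 0.68; count ≥ 0.87 → 0.

0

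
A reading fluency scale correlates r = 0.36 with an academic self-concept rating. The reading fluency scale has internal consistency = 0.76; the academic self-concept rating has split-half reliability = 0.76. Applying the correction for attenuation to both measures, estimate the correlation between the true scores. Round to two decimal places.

0.47

r_true = r_obs / √(r_xx · r_yy) = 0.36 / √(0.76 × 0.76) = 0.36 / √0.5776 = 0.36 / 0.7600 ≈ 0.47.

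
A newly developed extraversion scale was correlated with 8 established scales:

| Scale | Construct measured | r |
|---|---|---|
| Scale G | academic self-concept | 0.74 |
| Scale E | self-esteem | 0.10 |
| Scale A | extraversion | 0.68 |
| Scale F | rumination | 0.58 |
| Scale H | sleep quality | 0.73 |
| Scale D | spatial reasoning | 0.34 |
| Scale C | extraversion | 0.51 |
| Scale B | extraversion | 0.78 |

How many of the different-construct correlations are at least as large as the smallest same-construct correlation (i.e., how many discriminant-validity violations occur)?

Convergent (same construct = extraversion): Scale A, Scale C, Scale B.
Smallest convergent = 0.51. Discriminant values: 0.74, 0.10, 0.58, 0.73, 0.34; count ≥ 0.51 → 3.

3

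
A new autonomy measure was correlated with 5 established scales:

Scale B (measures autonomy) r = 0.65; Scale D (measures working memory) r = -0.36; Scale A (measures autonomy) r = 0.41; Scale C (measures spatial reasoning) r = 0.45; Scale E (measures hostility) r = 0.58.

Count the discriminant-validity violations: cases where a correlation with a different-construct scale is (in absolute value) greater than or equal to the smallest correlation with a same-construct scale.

Convergent (same construct = autonomy): Scale B, Scale A.
Smallest convergent = 0.41. Discriminant |r|: 0.36, 0.45, 0.58; count ≥ 0.41 → 2.

2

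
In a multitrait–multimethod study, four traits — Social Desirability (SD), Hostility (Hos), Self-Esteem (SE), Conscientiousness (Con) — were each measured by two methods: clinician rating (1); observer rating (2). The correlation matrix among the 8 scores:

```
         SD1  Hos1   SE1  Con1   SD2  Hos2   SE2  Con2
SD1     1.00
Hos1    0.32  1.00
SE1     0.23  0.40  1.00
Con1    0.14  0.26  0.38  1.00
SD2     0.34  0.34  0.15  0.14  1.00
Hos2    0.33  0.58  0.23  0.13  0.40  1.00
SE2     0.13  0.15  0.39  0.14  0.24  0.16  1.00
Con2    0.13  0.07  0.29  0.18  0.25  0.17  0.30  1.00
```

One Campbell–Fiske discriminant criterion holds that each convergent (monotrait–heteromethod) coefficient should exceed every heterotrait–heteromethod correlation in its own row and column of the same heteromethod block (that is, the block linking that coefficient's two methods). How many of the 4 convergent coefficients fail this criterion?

Checking each validity diagonal entry against its comparison values:
SD (methods 1·2): 0.34 vs {0.33, 0.34, 0.13, 0.15, 0.13, 0.14} → fail.
Hos (methods 1·2): 0.58 vs {0.34, 0.33, 0.15, 0.23, 0.07, 0.13} → pass.
SE (methods 1·2): 0.39 vs {0.15, 0.13, 0.23, 0.15, 0.29, 0.14} → pass.
Con (methods 1·2): 0.18 vs {0.14, 0.13, 0.13, 0.07, 0.14, 0.29} → fail.
2 of 4 fail.

2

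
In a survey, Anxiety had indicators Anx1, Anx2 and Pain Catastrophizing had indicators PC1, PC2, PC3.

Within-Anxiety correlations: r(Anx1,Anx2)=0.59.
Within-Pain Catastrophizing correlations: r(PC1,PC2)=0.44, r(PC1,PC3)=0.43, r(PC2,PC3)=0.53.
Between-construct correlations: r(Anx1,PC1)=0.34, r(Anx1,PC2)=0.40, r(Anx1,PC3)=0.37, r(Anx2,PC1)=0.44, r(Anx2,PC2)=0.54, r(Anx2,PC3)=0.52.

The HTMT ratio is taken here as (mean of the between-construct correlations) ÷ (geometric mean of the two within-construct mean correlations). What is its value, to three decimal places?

Mean between = 2.61/6 = 0.4350.
Mean within-Anx = 0.59/1 = 0.5900; mean within-PC = 1.40/3 = 0.4667.
Geometric mean = √(0.5900 × 0.4667) = 0.5247.
HTMT = 0.4350 / 0.5247 = 0.829.

0.829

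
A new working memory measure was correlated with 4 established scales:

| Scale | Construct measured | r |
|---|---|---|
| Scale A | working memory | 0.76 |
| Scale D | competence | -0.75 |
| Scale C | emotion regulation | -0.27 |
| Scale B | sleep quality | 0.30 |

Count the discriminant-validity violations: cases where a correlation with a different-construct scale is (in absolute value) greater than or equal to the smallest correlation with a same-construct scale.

Convergent (same construct = working memory): Scale A.
Smallest convergent = 0.76. Discriminant |r|: 0.75, 0.27, 0.30; count ≥ 0.76 → 0.

0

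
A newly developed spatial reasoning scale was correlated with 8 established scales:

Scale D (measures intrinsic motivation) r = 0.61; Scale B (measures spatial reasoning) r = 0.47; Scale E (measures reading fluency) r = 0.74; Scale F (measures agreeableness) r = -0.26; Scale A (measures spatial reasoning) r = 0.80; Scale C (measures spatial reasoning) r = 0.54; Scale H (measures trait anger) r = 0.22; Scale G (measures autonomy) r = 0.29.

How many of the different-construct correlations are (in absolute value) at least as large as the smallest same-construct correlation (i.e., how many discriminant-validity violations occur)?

2

Convergent (same construct = spatial reasoning): Scale B, Scale A, Scale C.
Smallest convergent = 0.47. Discriminant |r|: 0.61, 0.74, 0.26, 0.22, 0.29; count ≥ 0.47 → 2.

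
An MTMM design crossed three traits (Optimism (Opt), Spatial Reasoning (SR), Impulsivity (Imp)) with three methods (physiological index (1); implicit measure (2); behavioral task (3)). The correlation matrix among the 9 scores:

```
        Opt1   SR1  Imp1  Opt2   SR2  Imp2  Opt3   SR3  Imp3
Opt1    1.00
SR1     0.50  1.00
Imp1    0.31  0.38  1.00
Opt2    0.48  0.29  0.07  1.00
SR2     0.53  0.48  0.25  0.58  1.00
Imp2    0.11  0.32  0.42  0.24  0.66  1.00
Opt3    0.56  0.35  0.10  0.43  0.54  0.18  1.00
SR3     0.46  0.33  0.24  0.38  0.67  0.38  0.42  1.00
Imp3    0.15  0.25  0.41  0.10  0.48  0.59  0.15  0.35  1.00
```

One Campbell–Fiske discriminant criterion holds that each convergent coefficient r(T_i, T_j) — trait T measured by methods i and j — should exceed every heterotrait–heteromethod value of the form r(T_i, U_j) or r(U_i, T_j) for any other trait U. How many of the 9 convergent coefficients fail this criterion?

4

Each convergent coefficient versus the relevant comparison correlations:
Opt (methods 1·2): 0.48 vs {0.53, 0.29, 0.11, 0.07} → fail.
Opt (methods 1·3): 0.56 vs {0.46, 0.35, 0.15, 0.10} → pass.
Opt (methods 2·3): 0.43 vs {0.38, 0.54, 0.10, 0.18} → fail.
SR (methods 1·2): 0.48 vs {0.29, 0.53, 0.32, 0.25} → fail.
SR (methods 1·3): 0.33 vs {0.35, 0.46, 0.25, 0.24} → fail.
SR (methods 2·3): 0.67 vs {0.54, 0.38, 0.48, 0.38} → pass.
Imp (methods 1·2): 0.42 vs {0.07, 0.11, 0.25, 0.32} → pass.
Imp (methods 1·3): 0.41 vs {0.10, 0.15, 0.24, 0.25} → pass.
Imp (methods 2·3): 0.59 vs {0.18, 0.10, 0.38, 0.48} → pass.
4 of 9 fail.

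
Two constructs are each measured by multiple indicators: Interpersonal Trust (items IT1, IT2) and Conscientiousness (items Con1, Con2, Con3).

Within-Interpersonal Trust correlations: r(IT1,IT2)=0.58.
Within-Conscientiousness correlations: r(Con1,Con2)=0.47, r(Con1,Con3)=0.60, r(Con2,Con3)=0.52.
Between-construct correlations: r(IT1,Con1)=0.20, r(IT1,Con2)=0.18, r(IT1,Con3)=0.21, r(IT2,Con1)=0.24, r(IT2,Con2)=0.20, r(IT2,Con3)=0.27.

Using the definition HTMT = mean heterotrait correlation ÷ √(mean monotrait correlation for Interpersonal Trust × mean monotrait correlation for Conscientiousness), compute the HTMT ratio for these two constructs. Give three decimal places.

0.391

Between-construct mean = 1.30/6 = 0.2167.
Mean within-IT = 0.58/1 = 0.5800; mean within-Con = 1.59/3 = 0.5300.
Geometric mean = √(0.5800 × 0.5300) = 0.5544.
HTMT = 0.2167 / 0.5544 = 0.391.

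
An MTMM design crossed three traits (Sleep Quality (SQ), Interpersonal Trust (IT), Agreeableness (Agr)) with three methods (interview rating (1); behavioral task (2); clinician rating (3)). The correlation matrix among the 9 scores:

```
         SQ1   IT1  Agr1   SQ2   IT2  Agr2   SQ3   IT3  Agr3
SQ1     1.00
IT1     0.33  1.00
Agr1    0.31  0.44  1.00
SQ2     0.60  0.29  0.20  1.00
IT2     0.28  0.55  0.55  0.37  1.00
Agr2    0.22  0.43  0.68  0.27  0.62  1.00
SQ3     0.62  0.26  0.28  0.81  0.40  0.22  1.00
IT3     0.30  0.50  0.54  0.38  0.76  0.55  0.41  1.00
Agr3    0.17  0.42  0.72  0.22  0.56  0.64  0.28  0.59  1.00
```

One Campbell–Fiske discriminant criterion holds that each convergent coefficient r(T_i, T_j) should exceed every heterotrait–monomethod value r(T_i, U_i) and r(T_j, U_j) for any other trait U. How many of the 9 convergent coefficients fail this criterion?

Checking each validity diagonal entry against its comparison values:
SQ (methods 1·2): 0.60 vs {0.33, 0.37, 0.31, 0.27} → pass.
SQ (methods 1·3): 0.62 vs {0.33, 0.41, 0.31, 0.28} → pass.
SQ (methods 2·3): 0.81 vs {0.37, 0.41, 0.27, 0.28} → pass.
IT (methods 1·2): 0.55 vs {0.33, 0.37, 0.44, 0.62} → fail.
IT (methods 1·3): 0.50 vs {0.33, 0.41, 0.44, 0.59} → fail.
IT (methods 2·3): 0.76 vs {0.37, 0.41, 0.62, 0.59} → pass.
Agr (methods 1·2): 0.68 vs {0.31, 0.27, 0.44, 0.62} → pass.
Agr (methods 1·3): 0.72 vs {0.31, 0.28, 0.44, 0.59} → pass.
Agr (methods 2·3): 0.64 vs {0.27, 0.28, 0.62, 0.59} → pass.
2 of 9 fail.

2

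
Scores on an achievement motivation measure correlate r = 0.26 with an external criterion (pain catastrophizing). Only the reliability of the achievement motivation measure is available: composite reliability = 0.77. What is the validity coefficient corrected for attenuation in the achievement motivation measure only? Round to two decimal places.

Single correction: r_c = r_obs / √r_xx = 0.26 / √0.77 = 0.26 / 0.8775 ≈ 0.30.

0.30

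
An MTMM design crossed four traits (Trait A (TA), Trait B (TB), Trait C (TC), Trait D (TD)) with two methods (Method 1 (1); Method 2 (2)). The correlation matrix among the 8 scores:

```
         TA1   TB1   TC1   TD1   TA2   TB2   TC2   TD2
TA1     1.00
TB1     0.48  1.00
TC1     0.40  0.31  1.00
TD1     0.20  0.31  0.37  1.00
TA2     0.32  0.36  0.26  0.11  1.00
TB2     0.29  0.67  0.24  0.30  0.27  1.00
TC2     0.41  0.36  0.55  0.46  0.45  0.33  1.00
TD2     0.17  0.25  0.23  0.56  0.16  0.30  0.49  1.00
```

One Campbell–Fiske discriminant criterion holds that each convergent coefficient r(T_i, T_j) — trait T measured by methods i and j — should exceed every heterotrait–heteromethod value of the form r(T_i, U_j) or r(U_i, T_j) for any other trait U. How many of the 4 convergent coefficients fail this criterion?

1

Each convergent coefficient versus the relevant comparison correlations:
TA (methods 1·2): 0.32 vs {0.29, 0.36, 0.41, 0.26, 0.17, 0.11} → fail.
TB (methods 1·2): 0.67 vs {0.36, 0.29, 0.36, 0.24, 0.25, 0.30} → pass.
TC (methods 1·2): 0.55 vs {0.26, 0.41, 0.24, 0.36, 0.23, 0.46} → pass.
TD (methods 1·2): 0.56 vs {0.11, 0.17, 0.30, 0.25, 0.46, 0.23} → pass.
1 of 4 fail.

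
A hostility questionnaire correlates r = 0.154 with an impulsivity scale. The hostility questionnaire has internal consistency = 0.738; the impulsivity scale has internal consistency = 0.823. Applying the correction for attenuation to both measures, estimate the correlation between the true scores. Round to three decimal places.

0.198

r_true = r_obs / √(r_xx · r_yy) = 0.154 / √(0.738 × 0.823) = 0.154 / √0.607374 = 0.154 / 0.7793 ≈ 0.198.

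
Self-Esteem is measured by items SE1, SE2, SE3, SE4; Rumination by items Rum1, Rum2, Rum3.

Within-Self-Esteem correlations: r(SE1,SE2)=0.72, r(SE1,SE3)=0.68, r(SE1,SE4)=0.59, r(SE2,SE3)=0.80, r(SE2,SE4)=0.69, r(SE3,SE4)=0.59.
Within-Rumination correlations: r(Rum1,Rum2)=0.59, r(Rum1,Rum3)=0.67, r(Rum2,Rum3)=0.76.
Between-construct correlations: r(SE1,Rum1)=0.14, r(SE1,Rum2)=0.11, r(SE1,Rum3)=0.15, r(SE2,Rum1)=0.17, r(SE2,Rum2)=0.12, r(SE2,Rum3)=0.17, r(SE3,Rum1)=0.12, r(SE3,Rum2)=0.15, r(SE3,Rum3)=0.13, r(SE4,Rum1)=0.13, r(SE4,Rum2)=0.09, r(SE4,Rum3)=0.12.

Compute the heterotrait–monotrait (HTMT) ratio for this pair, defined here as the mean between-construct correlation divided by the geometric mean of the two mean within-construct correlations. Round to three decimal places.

Between-construct mean = 1.60/12 = 0.1333.
Mean within-SE = 4.07/6 = 0.6783; mean within-Rum = 2.02/3 = 0.6733.
Geometric mean = √(0.6783 × 0.6733) = 0.6758.
HTMT = 0.1333 / 0.6758 = 0.197.

0.197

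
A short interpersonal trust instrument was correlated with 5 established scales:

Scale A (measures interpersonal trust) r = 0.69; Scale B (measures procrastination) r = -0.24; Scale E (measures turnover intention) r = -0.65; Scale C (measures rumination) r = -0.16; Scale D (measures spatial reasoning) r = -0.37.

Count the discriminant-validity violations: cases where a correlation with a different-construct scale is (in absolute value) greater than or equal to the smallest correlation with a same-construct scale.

0

Convergent (same construct = interpersonal trust): Scale A.
Smallest convergent = 0.69. Discriminant |r|: 0.24, 0.65, 0.16, 0.37; count ≥ 0.69 → 0.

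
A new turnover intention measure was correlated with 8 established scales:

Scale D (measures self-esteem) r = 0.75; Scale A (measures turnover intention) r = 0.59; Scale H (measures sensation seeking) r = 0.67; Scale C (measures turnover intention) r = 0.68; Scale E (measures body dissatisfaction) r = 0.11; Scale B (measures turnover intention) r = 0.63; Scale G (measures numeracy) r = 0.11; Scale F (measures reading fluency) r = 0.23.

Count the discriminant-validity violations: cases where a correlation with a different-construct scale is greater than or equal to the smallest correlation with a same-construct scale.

2

Convergent (same construct = turnover intention): Scale A, Scale C, Scale B.
Smallest convergent = 0.59. Discriminant values: 0.75, 0.67, 0.11, 0.11, 0.23; count ≥ 0.59 → 2.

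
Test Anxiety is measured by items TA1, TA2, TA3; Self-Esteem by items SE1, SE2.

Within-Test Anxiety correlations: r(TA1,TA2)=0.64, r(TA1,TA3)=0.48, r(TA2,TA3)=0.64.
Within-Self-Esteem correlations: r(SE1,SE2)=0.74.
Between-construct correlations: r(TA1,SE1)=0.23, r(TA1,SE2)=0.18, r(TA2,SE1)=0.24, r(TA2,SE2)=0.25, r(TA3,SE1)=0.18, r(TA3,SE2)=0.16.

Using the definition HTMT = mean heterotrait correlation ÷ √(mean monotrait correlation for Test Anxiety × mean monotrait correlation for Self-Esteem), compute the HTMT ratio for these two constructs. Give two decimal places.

0.31

Mean between = 1.24/6 = 0.2067.
Mean within-TA = 1.76/3 = 0.5867; mean within-SE = 0.74/1 = 0.7400.
Geometric mean = √(0.5867 × 0.7400) = 0.6589.
HTMT = 0.2067 / 0.6589 = 0.31.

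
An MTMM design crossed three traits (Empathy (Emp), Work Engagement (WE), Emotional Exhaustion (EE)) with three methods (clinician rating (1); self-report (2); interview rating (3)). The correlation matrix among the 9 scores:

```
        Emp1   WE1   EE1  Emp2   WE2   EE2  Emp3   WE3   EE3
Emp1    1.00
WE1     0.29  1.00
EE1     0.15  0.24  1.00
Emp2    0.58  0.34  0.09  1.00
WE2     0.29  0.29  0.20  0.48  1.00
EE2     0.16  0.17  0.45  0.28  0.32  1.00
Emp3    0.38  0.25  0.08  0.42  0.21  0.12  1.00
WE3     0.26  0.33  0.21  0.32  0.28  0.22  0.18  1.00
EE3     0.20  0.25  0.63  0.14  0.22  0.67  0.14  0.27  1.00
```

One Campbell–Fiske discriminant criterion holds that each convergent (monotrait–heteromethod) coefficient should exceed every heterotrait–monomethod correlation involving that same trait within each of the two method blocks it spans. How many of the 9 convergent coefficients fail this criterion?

3

Convergent coefficients and their comparison sets:
Emp (methods 1·2): 0.58 vs {0.29, 0.48, 0.15, 0.28} → pass.
Emp (methods 1·3): 0.38 vs {0.29, 0.18, 0.15, 0.14} → pass.
Emp (methods 2·3): 0.42 vs {0.48, 0.18, 0.28, 0.14} → fail.
WE (methods 1·2): 0.29 vs {0.29, 0.48, 0.24, 0.32} → fail.
WE (methods 1·3): 0.33 vs {0.29, 0.18, 0.24, 0.27} → pass.
WE (methods 2·3): 0.28 vs {0.48, 0.18, 0.32, 0.27} → fail.
EE (methods 1·2): 0.45 vs {0.15, 0.28, 0.24, 0.32} → pass.
EE (methods 1·3): 0.63 vs {0.15, 0.14, 0.24, 0.27} → pass.
EE (methods 2·3): 0.67 vs {0.28, 0.14, 0.32, 0.27} → pass.
3 of 9 fail.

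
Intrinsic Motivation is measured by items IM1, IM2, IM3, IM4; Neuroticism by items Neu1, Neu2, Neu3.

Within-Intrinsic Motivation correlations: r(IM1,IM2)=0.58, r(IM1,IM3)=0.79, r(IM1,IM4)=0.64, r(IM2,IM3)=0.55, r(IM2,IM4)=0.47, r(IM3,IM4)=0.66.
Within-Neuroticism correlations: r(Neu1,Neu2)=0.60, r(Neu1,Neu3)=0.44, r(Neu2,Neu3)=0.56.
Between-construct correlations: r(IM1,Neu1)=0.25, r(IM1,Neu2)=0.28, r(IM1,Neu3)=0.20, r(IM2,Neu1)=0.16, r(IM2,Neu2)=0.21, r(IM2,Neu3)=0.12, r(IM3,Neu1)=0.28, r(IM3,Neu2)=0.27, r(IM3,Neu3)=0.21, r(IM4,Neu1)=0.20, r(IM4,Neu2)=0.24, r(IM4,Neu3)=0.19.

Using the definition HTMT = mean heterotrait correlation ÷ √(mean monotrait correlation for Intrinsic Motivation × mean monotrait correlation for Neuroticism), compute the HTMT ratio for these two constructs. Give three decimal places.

0.380

Mean heterotrait r = 2.61/12 = 0.2175.
Mean within-IM = 3.69/6 = 0.6150; mean within-Neu = 1.60/3 = 0.5333.
Geometric mean = √(0.6150 × 0.5333) = 0.5727.
HTMT = 0.2175 / 0.5727 = 0.380.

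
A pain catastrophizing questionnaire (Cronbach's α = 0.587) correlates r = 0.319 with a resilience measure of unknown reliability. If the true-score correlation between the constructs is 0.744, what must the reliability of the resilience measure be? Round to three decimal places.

0.313

r_true = r_obs / √(r_xx · r_yy) ⇒ 0.744 = 0.319 / √(0.587 · r_yy).
√(0.587 · r_yy) = 0.319 / 0.744 = 0.4288; 0.587 · r_yy = 0.1839; r_yy = 0.1839 / 0.587 ≈ 0.313.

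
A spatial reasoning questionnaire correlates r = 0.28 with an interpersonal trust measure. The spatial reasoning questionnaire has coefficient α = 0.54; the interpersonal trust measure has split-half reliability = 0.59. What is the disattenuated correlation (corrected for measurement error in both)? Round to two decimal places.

0.50

r_true = r_obs / √(r_xx · r_yy) = 0.28 / √(0.54 × 0.59) = 0.28 / √0.3186 = 0.28 / 0.5644 ≈ 0.50.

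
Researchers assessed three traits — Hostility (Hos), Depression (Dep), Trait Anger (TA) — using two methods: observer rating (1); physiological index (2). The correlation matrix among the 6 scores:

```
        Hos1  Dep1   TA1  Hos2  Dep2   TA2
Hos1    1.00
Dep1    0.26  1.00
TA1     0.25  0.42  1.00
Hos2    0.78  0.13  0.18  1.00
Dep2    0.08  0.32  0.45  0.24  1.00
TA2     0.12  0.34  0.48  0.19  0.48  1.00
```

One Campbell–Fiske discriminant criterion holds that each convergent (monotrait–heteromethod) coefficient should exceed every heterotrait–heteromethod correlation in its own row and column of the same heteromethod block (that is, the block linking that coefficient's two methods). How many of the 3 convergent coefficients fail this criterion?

Checking each validity diagonal entry against its comparison values:
Hos (methods 1·2): 0.78 vs {0.08, 0.13, 0.12, 0.18} → pass.
Dep (methods 1·2): 0.32 vs {0.13, 0.08, 0.34, 0.45} → fail.
TA (methods 1·2): 0.48 vs {0.18, 0.12, 0.45, 0.34} → pass.
1 of 3 fail.

1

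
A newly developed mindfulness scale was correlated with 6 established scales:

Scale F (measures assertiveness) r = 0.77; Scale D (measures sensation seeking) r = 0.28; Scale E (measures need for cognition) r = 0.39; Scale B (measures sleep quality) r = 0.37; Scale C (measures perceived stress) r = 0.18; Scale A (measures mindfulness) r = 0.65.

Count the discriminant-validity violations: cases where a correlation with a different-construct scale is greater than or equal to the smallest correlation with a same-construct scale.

Convergent (same construct = mindfulness): Scale A.
Smallest convergent = 0.65. Discriminant values: 0.77, 0.28, 0.39, 0.37, 0.18; count ≥ 0.65 → 1.

1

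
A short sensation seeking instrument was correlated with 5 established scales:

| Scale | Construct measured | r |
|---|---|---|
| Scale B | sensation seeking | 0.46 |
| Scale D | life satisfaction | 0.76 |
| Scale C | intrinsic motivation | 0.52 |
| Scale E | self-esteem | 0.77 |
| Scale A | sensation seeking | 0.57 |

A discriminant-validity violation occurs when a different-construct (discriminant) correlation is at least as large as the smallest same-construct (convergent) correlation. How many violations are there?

Convergent (same construct = sensation seeking): Scale B, Scale A.
Smallest convergent = 0.46. Discriminant values: 0.76, 0.52, 0.77; count ≥ 0.46 → 3.

3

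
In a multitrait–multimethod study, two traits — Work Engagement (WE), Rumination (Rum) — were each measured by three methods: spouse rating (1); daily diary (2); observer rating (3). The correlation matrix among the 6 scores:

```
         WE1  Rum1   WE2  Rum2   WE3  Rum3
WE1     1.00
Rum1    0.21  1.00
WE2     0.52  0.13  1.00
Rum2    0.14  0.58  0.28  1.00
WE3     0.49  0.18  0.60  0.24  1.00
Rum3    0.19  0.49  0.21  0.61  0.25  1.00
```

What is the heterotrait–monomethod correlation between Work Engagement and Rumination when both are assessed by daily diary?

0.28

Different traits, same method: r(WE2, Rum2) = 0.28.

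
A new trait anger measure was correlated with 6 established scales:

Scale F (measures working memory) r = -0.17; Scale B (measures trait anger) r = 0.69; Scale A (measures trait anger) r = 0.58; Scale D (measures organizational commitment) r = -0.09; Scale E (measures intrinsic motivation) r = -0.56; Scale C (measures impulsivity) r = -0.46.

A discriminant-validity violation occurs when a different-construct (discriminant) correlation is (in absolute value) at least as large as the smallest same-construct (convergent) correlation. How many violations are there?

Convergent (same construct = trait anger): Scale B, Scale A.
Smallest convergent = 0.58. Discriminant |r|: 0.17, 0.09, 0.56, 0.46; count ≥ 0.58 → 0.

0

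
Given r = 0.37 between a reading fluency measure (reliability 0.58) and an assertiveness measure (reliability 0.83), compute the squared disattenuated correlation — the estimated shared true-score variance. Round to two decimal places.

Disattenuated r = 0.37 / √(0.58 × 0.83) = 0.37 / 0.6938 = 0.5333.
Shared true-score variance = 0.5333² = 0.2844 ≈ 0.28.

0.28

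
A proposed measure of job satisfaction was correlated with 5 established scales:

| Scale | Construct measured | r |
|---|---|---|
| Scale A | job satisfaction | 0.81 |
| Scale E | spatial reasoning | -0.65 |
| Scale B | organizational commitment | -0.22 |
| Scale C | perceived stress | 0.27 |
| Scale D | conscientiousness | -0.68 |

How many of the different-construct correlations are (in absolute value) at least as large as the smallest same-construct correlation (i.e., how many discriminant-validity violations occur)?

0

Convergent (same construct = job satisfaction): Scale A.
Smallest convergent = 0.81. Discriminant |r|: 0.65, 0.22, 0.27, 0.68; count ≥ 0.81 → 0.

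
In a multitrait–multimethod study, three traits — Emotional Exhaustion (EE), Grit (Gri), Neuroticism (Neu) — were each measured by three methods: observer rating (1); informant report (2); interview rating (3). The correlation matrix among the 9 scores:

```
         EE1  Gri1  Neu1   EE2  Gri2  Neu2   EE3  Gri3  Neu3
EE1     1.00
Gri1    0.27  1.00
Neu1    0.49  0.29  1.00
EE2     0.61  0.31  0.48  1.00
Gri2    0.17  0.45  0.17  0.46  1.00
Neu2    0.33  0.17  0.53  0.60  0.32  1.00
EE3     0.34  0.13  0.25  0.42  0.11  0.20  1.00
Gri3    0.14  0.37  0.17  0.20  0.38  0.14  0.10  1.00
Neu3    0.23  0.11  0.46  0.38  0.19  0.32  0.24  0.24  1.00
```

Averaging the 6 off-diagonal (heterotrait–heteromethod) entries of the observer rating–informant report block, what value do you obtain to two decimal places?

0.27

HTHM values (method 1 × method 2): 0.17, 0.33, 0.31, 0.17, 0.48, 0.17; mean = 1.63/6 = 0.27.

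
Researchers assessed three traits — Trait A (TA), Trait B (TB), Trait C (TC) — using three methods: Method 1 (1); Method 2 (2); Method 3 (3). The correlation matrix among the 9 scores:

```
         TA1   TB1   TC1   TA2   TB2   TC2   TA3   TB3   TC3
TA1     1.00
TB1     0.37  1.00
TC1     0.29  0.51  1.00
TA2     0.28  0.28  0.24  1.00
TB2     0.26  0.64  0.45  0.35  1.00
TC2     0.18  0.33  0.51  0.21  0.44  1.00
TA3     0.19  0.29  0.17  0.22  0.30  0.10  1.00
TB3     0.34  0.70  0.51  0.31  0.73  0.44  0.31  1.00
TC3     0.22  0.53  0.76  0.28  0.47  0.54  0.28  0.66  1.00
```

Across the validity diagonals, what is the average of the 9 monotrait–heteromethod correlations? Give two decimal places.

Convergent values: 0.28, 0.19, 0.22, 0.64, 0.70, 0.73, 0.51, 0.76, 0.54; mean = 4.57/9 = 0.51.

0.51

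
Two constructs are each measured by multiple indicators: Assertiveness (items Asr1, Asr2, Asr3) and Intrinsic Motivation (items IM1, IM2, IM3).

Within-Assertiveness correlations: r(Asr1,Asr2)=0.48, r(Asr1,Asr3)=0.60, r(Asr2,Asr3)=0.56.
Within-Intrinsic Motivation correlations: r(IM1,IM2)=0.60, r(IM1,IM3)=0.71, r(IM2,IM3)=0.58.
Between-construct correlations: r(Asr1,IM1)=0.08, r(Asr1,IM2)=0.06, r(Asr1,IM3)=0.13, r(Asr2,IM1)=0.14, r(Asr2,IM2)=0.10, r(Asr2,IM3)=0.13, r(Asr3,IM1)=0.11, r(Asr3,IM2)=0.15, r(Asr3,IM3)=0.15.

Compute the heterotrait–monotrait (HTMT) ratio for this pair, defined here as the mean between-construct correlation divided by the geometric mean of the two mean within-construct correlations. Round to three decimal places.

Between-construct mean = 1.05/9 = 0.1167.
Mean within-Asr = 1.64/3 = 0.5467; mean within-IM = 1.89/3 = 0.6300.
Geometric mean = √(0.5467 × 0.6300) = 0.5869.
HTMT = 0.1167 / 0.5869 = 0.199.

0.199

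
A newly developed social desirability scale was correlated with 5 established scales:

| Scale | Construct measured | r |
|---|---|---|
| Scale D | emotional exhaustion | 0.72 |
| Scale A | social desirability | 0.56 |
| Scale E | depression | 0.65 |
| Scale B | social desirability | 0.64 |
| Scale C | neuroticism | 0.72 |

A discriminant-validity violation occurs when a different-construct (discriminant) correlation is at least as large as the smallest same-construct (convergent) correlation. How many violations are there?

3

Convergent (same construct = social desirability): Scale A, Scale B.
Smallest convergent = 0.56. Discriminant values: 0.72, 0.65, 0.72; count ≥ 0.56 → 3.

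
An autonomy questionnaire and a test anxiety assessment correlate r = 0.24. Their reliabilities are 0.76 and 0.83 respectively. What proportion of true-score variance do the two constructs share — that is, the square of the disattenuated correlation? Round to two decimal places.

0.09

Disattenuated r = 0.24 / √(0.76 × 0.83) = 0.24 / 0.7942 = 0.3022.
Shared true-score variance = 0.3022² = 0.0913 ≈ 0.09.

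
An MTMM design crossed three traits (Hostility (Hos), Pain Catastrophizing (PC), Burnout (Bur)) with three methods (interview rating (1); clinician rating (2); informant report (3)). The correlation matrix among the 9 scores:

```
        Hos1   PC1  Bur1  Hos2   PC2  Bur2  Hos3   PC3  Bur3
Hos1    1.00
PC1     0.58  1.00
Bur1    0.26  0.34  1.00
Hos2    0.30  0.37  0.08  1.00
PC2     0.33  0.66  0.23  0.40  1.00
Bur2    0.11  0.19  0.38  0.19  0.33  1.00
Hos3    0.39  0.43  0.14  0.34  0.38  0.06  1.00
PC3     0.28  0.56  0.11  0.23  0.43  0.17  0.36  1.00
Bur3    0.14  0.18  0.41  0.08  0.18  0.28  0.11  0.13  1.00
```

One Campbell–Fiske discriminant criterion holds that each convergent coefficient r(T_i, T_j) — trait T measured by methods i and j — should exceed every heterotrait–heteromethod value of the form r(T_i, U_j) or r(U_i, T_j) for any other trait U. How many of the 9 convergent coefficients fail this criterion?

3

Checking each validity diagonal entry against its comparison values:
Hos (methods 1·2): 0.30 vs {0.33, 0.37, 0.11, 0.08} → fail.
Hos (methods 1·3): 0.39 vs {0.28, 0.43, 0.14, 0.14} → fail.
Hos (methods 2·3): 0.34 vs {0.23, 0.38, 0.08, 0.06} → fail.
PC (methods 1·2): 0.66 vs {0.37, 0.33, 0.19, 0.23} → pass.
PC (methods 1·3): 0.56 vs {0.43, 0.28, 0.18, 0.11} → pass.
PC (methods 2·3): 0.43 vs {0.38, 0.23, 0.18, 0.17} → pass.
Bur (methods 1·2): 0.38 vs {0.08, 0.11, 0.23, 0.19} → pass.
Bur (methods 1·3): 0.41 vs {0.14, 0.14, 0.11, 0.18} → pass.
Bur (methods 2·3): 0.28 vs {0.06, 0.08, 0.17, 0.18} → pass.
3 of 9 fail.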